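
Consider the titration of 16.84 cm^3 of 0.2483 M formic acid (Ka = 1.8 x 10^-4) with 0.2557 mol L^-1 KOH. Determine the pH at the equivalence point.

8.42

n(HCOOH) = 0.2483 x 0.01684 = 0.004181 mol; V(KOH) at equivalence = 0.004181/0.2557 = 0.01635 L.
At equivalence all the acid is converted to HCOO-; total volume = 0.01684 + 0.01635 = 0.03319 L, so [HCOO-] = 0.004181/0.03319 = 0.1260 M.
Kb = Kw/Ka = 1.0e-14 / 1.8 x 10^-4 = 5.56e-11.
[OH^-] = sqrt(Kb x [HCOO-]) = sqrt(5.56e-11 x 0.1260) = 2.65e-6 M.
pOH = 5.58, so pH = 14.00 - 5.58 = 8.42.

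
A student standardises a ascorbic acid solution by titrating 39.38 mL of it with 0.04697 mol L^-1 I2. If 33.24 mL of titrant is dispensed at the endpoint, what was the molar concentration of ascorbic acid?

0.0396 M

n(I2) = 0.04697 x 0.03324 = 0.001561 mol.
From the balanced equation, 1 mol I2 reacts with 1 mol ascorbic acid, so n(ascorbic acid) = 0.001561 x 1/1 = 0.001561 mol.
[ascorbic acid] = 0.001561 / 0.03938 L = 0.0396 M.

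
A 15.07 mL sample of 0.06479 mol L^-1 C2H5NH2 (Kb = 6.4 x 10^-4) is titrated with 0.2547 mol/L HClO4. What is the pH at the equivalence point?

6.05

n(C2H5NH2) = 0.06479 x 0.01507 = 0.0009764 mol; V(HClO4) at equivalence = 0.0009764/0.2547 = 0.003833 L.
At equivalence the base is fully converted to C2H5NH3+; total volume = 0.01890 L, so [C2H5NH3+] = 0.0009764/0.01890 = 0.05165 M.
Ka(C2H5NH3+) = Kw/Kb = 1.0e-14 / 6.4 x 10^-4 = 1.56e-11.
[H^+] = sqrt(Ka x [C2H5NH3+]) = sqrt(1.56e-11 x 0.05165) = 8.98e-7 M.
pH = -log(8.98e-7) = 6.05.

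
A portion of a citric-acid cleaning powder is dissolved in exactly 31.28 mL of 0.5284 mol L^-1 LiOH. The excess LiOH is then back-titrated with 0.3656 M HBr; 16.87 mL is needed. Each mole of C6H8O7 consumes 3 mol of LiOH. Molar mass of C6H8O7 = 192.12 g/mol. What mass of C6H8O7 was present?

Total n(LiOH) added = 0.5284 x 0.03128 = 0.01653 mol.
n(HBr) used = 0.3656 x 0.01687 = 0.006168 mol, which equals the excess n(LiOH).
So n(LiOH) consumed by the sample = 0.01653 - 0.006168 = 0.01036 mol.
n(C6H8O7) = 0.01036 / 3 = 0.003454 mol.
mass = 0.003454 mol x 192.12 g/mol = 0.663 g.

0.663 g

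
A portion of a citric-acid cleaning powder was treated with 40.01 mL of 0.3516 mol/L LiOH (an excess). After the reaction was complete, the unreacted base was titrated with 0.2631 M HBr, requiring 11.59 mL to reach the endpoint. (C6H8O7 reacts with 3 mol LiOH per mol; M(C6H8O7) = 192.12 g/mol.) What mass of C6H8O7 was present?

0.706 g

Total n(LiOH) added = 0.3516 x 0.04001 = 0.01407 mol.
n(HBr) used = 0.2631 x 0.01159 = 0.003049 mol, which equals the excess n(LiOH).
So n(LiOH) consumed by the sample = 0.01407 - 0.003049 = 0.01102 mol.
n(C6H8O7) = 0.01102 / 3 = 0.003673 mol.
mass = 0.003673 mol x 192.12 g/mol = 0.706 g.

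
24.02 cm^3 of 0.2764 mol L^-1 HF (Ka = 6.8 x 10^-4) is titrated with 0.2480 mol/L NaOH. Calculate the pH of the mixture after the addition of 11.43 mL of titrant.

Initial n(HF) = 0.2764 x 0.02402 = 0.006639 mol.
n(NaOH) added = 0.2480 x 0.01143 = 0.002835 mol, converting that many moles of HF to F-.
Remaining n(HF) = 0.003804 mol; n(F-) = 0.002835 mol.
By Henderson-Hasselbalch, pH = pKa + log([A^-]/[HA]) = 3.17 + log(0.002835/0.003804) = 3.17 + (-0.13) = 3.04.

3.04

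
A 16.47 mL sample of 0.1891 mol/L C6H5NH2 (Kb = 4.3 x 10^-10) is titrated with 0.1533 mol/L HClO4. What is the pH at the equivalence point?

2.85

n(C6H5NH2) = 0.1891 x 0.01647 = 0.003114 mol; V(HClO4) at equivalence = 0.003114/0.1533 = 0.02032 L.
At equivalence the base is fully converted to C6H5NH3+; total volume = 0.03679 L, so [C6H5NH3+] = 0.003114/0.03679 = 0.08466 M.
Ka(C6H5NH3+) = Kw/Kb = 1.0e-14 / 4.3 x 10^-10 = 2.33e-5.
[H^+] = sqrt(Ka x [C6H5NH3+]) = sqrt(2.33e-5 x 0.08466) = 0.00140 M.
pH = -log(0.00140) = 2.85.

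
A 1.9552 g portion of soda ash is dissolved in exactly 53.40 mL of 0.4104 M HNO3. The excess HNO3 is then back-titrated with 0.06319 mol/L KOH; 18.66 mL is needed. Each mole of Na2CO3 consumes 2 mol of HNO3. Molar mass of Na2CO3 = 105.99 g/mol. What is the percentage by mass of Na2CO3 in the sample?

56.2%

Total n(HNO3) added = 0.4104 x 0.05340 = 0.02192 mol.
n(KOH) used = 0.06319 x 0.01866 = 0.001179 mol, which equals the excess n(HNO3).
So n(HNO3) consumed by the sample = 0.02192 - 0.001179 = 0.02074 mol.
n(Na2CO3) = 0.02074 / 2 = 0.01037 mol.
mass Na2CO3 = 0.01037 x 105.99 = 1.099 g, so %Na2CO3 = 1.099/1.9552 x 100 = 56.2%.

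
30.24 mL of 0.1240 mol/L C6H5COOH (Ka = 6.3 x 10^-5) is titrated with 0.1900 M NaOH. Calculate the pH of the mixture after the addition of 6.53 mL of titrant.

Initial n(C6H5COOH) = 0.1240 x 0.03024 = 0.003750 mol.
n(NaOH) added = 0.1900 x 0.006530 = 0.001241 mol, converting that many moles of C6H5COOH to C6H5COO-.
Remaining n(C6H5COOH) = 0.002509 mol; n(C6H5COO-) = 0.001241 mol.
By Henderson-Hasselbalch, pH = pKa + log([A^-]/[HA]) = 4.20 + log(0.001241/0.002509) = 4.20 + (-0.31) = 3.89.

3.89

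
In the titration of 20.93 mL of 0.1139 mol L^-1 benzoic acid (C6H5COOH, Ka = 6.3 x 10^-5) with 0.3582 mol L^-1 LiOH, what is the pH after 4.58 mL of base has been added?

4.54

Initial n(C6H5COOH) = 0.1139 x 0.02093 = 0.002384 mol.
n(LiOH) added = 0.3582 x 0.004580 = 0.001641 mol, converting that many moles of C6H5COOH to C6H5COO-.
Remaining n(C6H5COOH) = 0.0007434 mol; n(C6H5COO-) = 0.001641 mol.
By Henderson-Hasselbalch, pH = pKa + log([A^-]/[HA]) = 4.20 + log(0.001641/0.0007434) = 4.20 + (+0.34) = 4.54.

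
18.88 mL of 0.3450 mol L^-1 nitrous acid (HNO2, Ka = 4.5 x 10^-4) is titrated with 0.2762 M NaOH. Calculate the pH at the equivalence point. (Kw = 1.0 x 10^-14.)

n(HNO2) = 0.3450 x 0.01888 = 0.006514 mol; V(NaOH) at equivalence = 0.006514/0.2762 = 0.02358 L.
At equivalence all the acid is converted to NO2-; total volume = 0.01888 + 0.02358 = 0.04246 L, so [NO2-] = 0.006514/0.04246 = 0.1534 M.
Kb = Kw/Ka = 1.0e-14 / 4.5 x 10^-4 = 2.22e-11.
[OH^-] = sqrt(Kb x [NO2-]) = sqrt(2.22e-11 x 0.1534) = 1.85e-6 M.
pOH = 5.73, so pH = 14.00 - 5.73 = 8.27.

8.27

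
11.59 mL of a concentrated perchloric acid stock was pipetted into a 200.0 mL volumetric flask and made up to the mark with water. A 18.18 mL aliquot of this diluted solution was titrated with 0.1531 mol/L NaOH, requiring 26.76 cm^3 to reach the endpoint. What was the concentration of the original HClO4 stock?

n(NaOH) = 0.1531 x 0.02676 = 0.004097 mol.
n(HClO4) in the aliquot = 0.004097 mol.
[diluted HClO4] = 0.004097 / 0.01818 = 0.2254 M.
Dilution factor = 200.0/11.59 = 17.26, so [stock] = 0.2254 x 17.26 = 3.89 M.

3.89 M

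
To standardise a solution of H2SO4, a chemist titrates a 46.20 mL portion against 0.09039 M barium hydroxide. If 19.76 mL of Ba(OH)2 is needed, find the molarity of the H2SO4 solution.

n(Ba(OH)2) delivered = 0.09039 x 0.01976 = 0.001786 mol.
For a 1:1 reaction, n(H2SO4) = 0.001786 mol.
[H2SO4] = 0.001786 mol / 0.04620 L = 0.0387 M.

0.0387 M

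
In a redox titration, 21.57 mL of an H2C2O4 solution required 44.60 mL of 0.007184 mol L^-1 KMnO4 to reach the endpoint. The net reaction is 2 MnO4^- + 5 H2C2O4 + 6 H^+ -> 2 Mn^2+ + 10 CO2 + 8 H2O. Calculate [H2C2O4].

0.0371 M

n(KMnO4) = 0.007184 x 0.04460 = 0.0003204 mol.
From the balanced equation, 2 mol KMnO4 reacts with 5 mol H2C2O4, so n(H2C2O4) = 0.0003204 x 5/2 = 0.0008010 mol.
[H2C2O4] = 0.0008010 / 0.02157 L = 0.0371 M.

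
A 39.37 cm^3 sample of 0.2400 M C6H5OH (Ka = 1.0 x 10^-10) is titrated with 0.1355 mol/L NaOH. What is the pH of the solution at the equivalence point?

11.47

n(C6H5OH) = 0.2400 x 0.03937 = 0.009449 mol; V(NaOH) at equivalence = 0.009449/0.1355 = 0.06973 L.
At equivalence all the acid is converted to C6H5O-; total volume = 0.03937 + 0.06973 = 0.1091 L, so [C6H5O-] = 0.009449/0.1091 = 0.08660 M.
Kb = Kw/Ka = 1.0e-14 / 1.0 x 10^-10 = 0.000100.
[OH^-] = sqrt(Kb x [C6H5O-]) = sqrt(0.000100 x 0.08660) = 0.00294 M.
pOH = 2.53, so pH = 14.00 - 2.53 = 11.47.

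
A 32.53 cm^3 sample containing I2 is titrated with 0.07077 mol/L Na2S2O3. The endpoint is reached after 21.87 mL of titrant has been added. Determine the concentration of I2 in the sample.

0.0238 M

n(Na2S2O3) = 0.07077 x 0.02187 = 0.001548 mol.
From the balanced equation, 2 mol Na2S2O3 reacts with 1 mol I2, so n(I2) = 0.001548 x 1/2 = 0.0007739 mol.
[I2] = 0.0007739 / 0.03253 L = 0.0238 M.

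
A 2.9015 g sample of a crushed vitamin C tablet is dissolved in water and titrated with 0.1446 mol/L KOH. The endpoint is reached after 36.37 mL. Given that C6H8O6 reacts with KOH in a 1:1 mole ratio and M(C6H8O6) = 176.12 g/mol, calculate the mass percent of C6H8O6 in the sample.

31.9%

n(KOH) = 0.1446 x 0.03637 = 0.005259 mol.
n(C6H8O6) = 0.005259 / 1 = 0.005259 mol.
mass of C6H8O6 = 0.005259 x 176.12 = 0.9262 g.
% purity = 0.9262 / 2.9015 x 100 = 31.9%.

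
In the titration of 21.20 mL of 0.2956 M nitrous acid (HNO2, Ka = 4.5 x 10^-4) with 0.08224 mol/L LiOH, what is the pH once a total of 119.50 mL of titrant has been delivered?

12.40

n(acid) = 0.2956 x 0.02120 = 0.006267 mol; n(LiOH) added = 0.08224 x 0.1195 = 0.009828 mol.
Base is in excess by 0.009828 - 0.006267 = 0.003561 mol in a total volume of 0.1407 L.
[OH^-] = 0.003561/0.1407 = 0.02531 M, so pOH = 1.60 and pH = 14.00 - 1.60 = 12.40.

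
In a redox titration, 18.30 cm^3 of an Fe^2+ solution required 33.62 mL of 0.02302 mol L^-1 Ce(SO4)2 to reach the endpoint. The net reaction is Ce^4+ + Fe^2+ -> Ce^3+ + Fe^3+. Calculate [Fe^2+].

0.0423 M

n(Ce(SO4)2) = 0.02302 x 0.03362 = 0.0007739 mol.
From the balanced equation, 1 mol Ce(SO4)2 reacts with 1 mol Fe^2+, so n(Fe^2+) = 0.0007739 x 1/1 = 0.0007739 mol.
[Fe^2+] = 0.0007739 / 0.01830 L = 0.0423 M.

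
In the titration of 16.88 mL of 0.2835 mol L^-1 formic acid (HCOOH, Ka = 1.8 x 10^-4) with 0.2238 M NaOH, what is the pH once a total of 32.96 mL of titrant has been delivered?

n(acid) = 0.2835 x 0.01688 = 0.004785 mol; n(NaOH) added = 0.2238 x 0.03296 = 0.007376 mol.
Base is in excess by 0.007376 - 0.004785 = 0.002591 mol in a total volume of 0.04984 L.
[OH^-] = 0.002591/0.04984 = 0.05199 M, so pOH = 1.28 and pH = 14.00 - 1.28 = 12.72.

12.72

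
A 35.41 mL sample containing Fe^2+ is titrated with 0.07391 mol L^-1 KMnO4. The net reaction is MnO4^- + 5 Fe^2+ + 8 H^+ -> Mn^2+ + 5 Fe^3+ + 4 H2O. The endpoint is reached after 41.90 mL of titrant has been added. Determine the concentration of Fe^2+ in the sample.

0.437 M

n(KMnO4) = 0.07391 x 0.04190 = 0.003097 mol.
From the balanced equation, 1 mol KMnO4 reacts with 5 mol Fe^2+, so n(Fe^2+) = 0.003097 x 5/1 = 0.01548 mol.
[Fe^2+] = 0.01548 / 0.03541 L = 0.437 M.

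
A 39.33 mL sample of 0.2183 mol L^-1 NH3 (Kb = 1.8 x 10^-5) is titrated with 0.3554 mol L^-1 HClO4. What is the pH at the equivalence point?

n(NH3) = 0.2183 x 0.03933 = 0.008586 mol; V(HClO4) at equivalence = 0.008586/0.3554 = 0.02416 L.
At equivalence the base is fully converted to NH4+; total volume = 0.06349 L, so [NH4+] = 0.008586/0.06349 = 0.1352 M.
Ka(NH4+) = Kw/Kb = 1.0e-14 / 1.8 x 10^-5 = 5.56e-10.
[H^+] = sqrt(Ka x [NH4+]) = sqrt(5.56e-10 x 0.1352) = 8.67e-6 M.
pH = -log(8.67e-6) = 5.06.

5.06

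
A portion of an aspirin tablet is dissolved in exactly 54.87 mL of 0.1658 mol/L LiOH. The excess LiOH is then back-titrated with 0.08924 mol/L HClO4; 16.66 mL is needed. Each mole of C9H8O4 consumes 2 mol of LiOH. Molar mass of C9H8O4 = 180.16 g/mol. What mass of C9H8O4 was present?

0.686 g

Total n(LiOH) added = 0.1658 x 0.05487 = 0.009097 mol.
n(HClO4) used = 0.08924 x 0.01666 = 0.001487 mol, which equals the excess n(LiOH).
So n(LiOH) consumed by the sample = 0.009097 - 0.001487 = 0.007611 mol.
n(C9H8O4) = 0.007611 / 2 = 0.003805 mol.
mass = 0.003805 mol x 180.16 g/mol = 0.686 g.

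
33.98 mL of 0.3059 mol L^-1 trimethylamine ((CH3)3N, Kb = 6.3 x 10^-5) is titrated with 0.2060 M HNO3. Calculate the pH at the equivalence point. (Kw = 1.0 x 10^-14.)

5.35

n((CH3)3N) = 0.3059 x 0.03398 = 0.01039 mol; V(HNO3) at equivalence = 0.01039/0.2060 = 0.05046 L.
At equivalence the base is fully converted to (CH3)3NH+; total volume = 0.08444 L, so [(CH3)3NH+] = 0.01039/0.08444 = 0.1231 M.
Ka((CH3)3NH+) = Kw/Kb = 1.0e-14 / 6.3 x 10^-5 = 1.59e-10.
[H^+] = sqrt(Ka x [(CH3)3NH+]) = sqrt(1.59e-10 x 0.1231) = 4.42e-6 M.
pH = -log(4.42e-6) = 5.35.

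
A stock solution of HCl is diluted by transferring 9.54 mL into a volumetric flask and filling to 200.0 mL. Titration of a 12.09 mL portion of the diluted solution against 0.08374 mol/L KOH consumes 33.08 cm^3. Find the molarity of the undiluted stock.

4.80 M

n(KOH) = 0.08374 x 0.03308 = 0.002770 mol.
n(HCl) in the aliquot = 0.002770 mol.
[diluted HCl] = 0.002770 / 0.01209 = 0.2291 M.
Dilution factor = 200.0/9.540 = 20.96, so [stock] = 0.2291 x 20.96 = 4.80 M.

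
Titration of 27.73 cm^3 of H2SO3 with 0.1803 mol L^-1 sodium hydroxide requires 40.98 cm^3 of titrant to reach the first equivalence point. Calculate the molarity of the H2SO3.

n(NaOH) = 0.1803 x 0.04098 = 0.007389 mol.
At the first equivalence point, 1 mol OH^- react per mol H2SO3, so n(H2SO3) = 0.007389 / 1 = 0.007389 mol.
[H2SO3] = 0.007389 / 0.02773 L = 0.266 M.

0.266 M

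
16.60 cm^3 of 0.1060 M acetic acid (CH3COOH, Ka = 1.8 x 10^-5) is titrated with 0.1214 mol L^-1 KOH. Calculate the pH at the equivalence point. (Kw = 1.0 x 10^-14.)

8.75

n(CH3COOH) = 0.1060 x 0.01660 = 0.001760 mol; V(KOH) at equivalence = 0.001760/0.1214 = 0.01449 L.
At equivalence all the acid is converted to CH3COO-; total volume = 0.01660 + 0.01449 = 0.03109 L, so [CH3COO-] = 0.001760/0.03109 = 0.05659 M.
Kb = Kw/Ka = 1.0e-14 / 1.8 x 10^-5 = 5.56e-10.
[OH^-] = sqrt(Kb x [CH3COO-]) = sqrt(5.56e-10 x 0.05659) = 5.61e-6 M.
pOH = 5.25, so pH = 14.00 - 5.25 = 8.75.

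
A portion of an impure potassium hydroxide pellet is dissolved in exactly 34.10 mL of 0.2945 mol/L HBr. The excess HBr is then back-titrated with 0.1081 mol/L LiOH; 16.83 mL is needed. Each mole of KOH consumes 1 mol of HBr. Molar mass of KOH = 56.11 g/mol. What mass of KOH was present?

Total n(HBr) added = 0.2945 x 0.03410 = 0.01004 mol.
n(LiOH) used = 0.1081 x 0.01683 = 0.001819 mol, which equals the excess n(HBr).
So n(HBr) consumed by the sample = 0.01004 - 0.001819 = 0.008223 mol.
n(KOH) = 0.008223 / 1 = 0.008223 mol.
mass = 0.008223 mol x 56.11 g/mol = 0.461 g.

0.461 g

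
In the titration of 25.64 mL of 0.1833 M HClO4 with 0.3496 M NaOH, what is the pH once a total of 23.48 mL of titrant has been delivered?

n(acid) = 0.1833 x 0.02564 = 0.004700 mol; n(NaOH) added = 0.3496 x 0.02348 = 0.008209 mol.
Base is in excess by 0.008209 - 0.004700 = 0.003509 mol in a total volume of 0.04912 L.
[OH^-] = 0.003509/0.04912 = 0.07143 M, so pOH = 1.15 and pH = 14.00 - 1.15 = 12.85.

12.85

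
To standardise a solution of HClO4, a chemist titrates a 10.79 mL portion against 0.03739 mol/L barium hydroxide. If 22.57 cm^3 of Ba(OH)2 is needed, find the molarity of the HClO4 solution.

0.156 M

n(Ba(OH)2) delivered = 0.03739 x 0.02257 = 0.0008439 mol.
The reaction is 2 HClO4 + 1 Ba(OH)2, so n(HClO4) = 0.0008439 x 2/1 = 0.001688 mol.
[HClO4] = 0.001688 mol / 0.01079 L = 0.156 M.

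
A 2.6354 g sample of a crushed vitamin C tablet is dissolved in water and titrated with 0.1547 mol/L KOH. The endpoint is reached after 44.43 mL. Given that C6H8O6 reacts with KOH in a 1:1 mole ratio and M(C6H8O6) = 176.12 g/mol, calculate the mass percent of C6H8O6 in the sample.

n(KOH) = 0.1547 x 0.04443 = 0.006873 mol.
n(C6H8O6) = 0.006873 / 1 = 0.006873 mol.
mass of C6H8O6 = 0.006873 x 176.12 = 1.211 g.
% purity = 1.211 / 2.6354 x 100 = 45.9%.

45.9%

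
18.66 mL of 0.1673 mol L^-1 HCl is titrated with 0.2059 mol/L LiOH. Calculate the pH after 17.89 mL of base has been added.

n(acid) = 0.1673 x 0.01866 = 0.003122 mol; n(LiOH) added = 0.2059 x 0.01789 = 0.003684 mol.
Base is in excess by 0.003684 - 0.003122 = 0.0005617 mol in a total volume of 0.03655 L.
[OH^-] = 0.0005617/0.03655 = 0.01537 M, so pOH = 1.81 and pH = 14.00 - 1.81 = 12.19.

12.19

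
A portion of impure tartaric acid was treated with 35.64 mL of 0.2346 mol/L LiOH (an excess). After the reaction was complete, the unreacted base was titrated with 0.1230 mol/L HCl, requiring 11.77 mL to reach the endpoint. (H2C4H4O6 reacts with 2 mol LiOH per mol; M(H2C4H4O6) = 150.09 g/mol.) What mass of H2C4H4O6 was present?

0.519 g

Total n(LiOH) added = 0.2346 x 0.03564 = 0.008361 mol.
n(HCl) used = 0.1230 x 0.01177 = 0.001448 mol, which equals the excess n(LiOH).
So n(LiOH) consumed by the sample = 0.008361 - 0.001448 = 0.006913 mol.
n(H2C4H4O6) = 0.006913 / 2 = 0.003457 mol.
mass = 0.003457 mol x 150.09 g/mol = 0.519 g.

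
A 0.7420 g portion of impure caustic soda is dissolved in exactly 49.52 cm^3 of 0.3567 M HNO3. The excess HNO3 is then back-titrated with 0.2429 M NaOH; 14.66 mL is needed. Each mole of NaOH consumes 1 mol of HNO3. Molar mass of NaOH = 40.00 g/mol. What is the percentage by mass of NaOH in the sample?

Total n(HNO3) added = 0.3567 x 0.04952 = 0.01766 mol.
n(NaOH) used = 0.2429 x 0.01466 = 0.003561 mol, which equals the excess n(HNO3).
So n(HNO3) consumed by the sample = 0.01766 - 0.003561 = 0.01410 mol.
n(NaOH) = 0.01410 / 1 = 0.01410 mol.
mass NaOH = 0.01410 x 40.00 = 0.5641 g, so %NaOH = 0.5641/0.7420 x 100 = 76.0%.

76.0%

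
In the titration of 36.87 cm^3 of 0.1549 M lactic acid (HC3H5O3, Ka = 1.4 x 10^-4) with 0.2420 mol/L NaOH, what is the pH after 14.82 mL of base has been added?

Initial n(HC3H5O3) = 0.1549 x 0.03687 = 0.005711 mol.
n(NaOH) added = 0.2420 x 0.01482 = 0.003586 mol, converting that many moles of HC3H5O3 to C3H5O3-.
Remaining n(HC3H5O3) = 0.002125 mol; n(C3H5O3-) = 0.003586 mol.
By Henderson-Hasselbalch, pH = pKa + log([A^-]/[HA]) = 3.85 + log(0.003586/0.002125) = 3.85 + (+0.23) = 4.08.

4.08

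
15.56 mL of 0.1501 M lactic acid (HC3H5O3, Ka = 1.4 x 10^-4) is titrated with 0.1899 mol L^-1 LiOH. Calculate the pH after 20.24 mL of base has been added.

n(acid) = 0.1501 x 0.01556 = 0.002336 mol; n(LiOH) added = 0.1899 x 0.02024 = 0.003844 mol.
Base is in excess by 0.003844 - 0.002336 = 0.001508 mol in a total volume of 0.03580 L.
[OH^-] = 0.001508/0.03580 = 0.04212 M, so pOH = 1.38 and pH = 14.00 - 1.38 = 12.62.

12.62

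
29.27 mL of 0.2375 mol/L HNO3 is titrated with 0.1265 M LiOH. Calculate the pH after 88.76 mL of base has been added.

12.56

n(acid) = 0.2375 x 0.02927 = 0.006952 mol; n(LiOH) added = 0.1265 x 0.08876 = 0.01123 mol.
Base is in excess by 0.01123 - 0.006952 = 0.004277 mol in a total volume of 0.1180 L.
[OH^-] = 0.004277/0.1180 = 0.03623 M, so pOH = 1.44 and pH = 14.00 - 1.44 = 12.56.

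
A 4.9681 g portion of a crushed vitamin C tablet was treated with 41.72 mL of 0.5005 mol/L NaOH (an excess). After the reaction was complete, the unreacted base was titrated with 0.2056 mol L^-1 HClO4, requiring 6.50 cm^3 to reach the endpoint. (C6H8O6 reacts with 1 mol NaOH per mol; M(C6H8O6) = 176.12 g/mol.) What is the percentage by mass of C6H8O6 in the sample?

69.3%

Total n(NaOH) added = 0.5005 x 0.04172 = 0.02088 mol.
n(HClO4) used = 0.2056 x 0.006500 = 0.001336 mol, which equals the excess n(NaOH).
So n(NaOH) consumed by the sample = 0.02088 - 0.001336 = 0.01954 mol.
n(C6H8O6) = 0.01954 / 1 = 0.01954 mol.
mass C6H8O6 = 0.01954 x 176.12 = 3.442 g, so %C6H8O6 = 3.442/4.9681 x 100 = 69.3%.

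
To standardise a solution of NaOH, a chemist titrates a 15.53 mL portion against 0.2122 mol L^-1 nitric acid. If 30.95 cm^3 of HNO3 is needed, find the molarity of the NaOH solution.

n(HNO3) delivered = 0.2122 x 0.03095 = 0.006568 mol.
For a 1:1 reaction, n(NaOH) = 0.006568 mol.
[NaOH] = 0.006568 mol / 0.01553 L = 0.423 M.

0.423 M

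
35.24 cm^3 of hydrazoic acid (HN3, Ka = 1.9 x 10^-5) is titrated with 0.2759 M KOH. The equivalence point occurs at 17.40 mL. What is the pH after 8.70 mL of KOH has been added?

4.72

8.70 mL is exactly half the equivalence volume (17.40/2), i.e. the half-equivalence point.
There, n(HA) = n(A^-), so pH = pKa = -log(1.9 x 10^-5) = 4.72.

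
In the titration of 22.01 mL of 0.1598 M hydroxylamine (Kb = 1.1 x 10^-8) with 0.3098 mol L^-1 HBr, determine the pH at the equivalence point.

n(NH2OH) = 0.1598 x 0.02201 = 0.003517 mol; V(HBr) at equivalence = 0.003517/0.3098 = 0.01135 L.
At equivalence the base is fully converted to NH3OH+; total volume = 0.03336 L, so [NH3OH+] = 0.003517/0.03336 = 0.1054 M.
Ka(NH3OH+) = Kw/Kb = 1.0e-14 / 1.1 x 10^-8 = 9.09e-7.
[H^+] = sqrt(Ka x [NH3OH+]) = sqrt(9.09e-7 x 0.1054) = 0.000310 M.
pH = -log(0.000310) = 3.51.

3.51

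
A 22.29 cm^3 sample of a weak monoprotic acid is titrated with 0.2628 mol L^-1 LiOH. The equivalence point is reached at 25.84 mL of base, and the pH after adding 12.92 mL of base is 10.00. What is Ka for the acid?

1.0 x 10^-10

12.92 mL is half of the equivalence volume, so this is the half-equivalence point where [HA] = [A^-].
At half-equivalence pH = pKa, so pKa = 10.00.
Ka = 10^(-10.00) = 1.0 x 10^-10.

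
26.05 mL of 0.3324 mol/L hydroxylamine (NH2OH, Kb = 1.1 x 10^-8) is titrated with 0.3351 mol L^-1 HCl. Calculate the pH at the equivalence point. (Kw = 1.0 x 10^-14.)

3.41

n(NH2OH) = 0.3324 x 0.02605 = 0.008659 mol; V(HCl) at equivalence = 0.008659/0.3351 = 0.02584 L.
At equivalence the base is fully converted to NH3OH+; total volume = 0.05189 L, so [NH3OH+] = 0.008659/0.05189 = 0.1669 M.
Ka(NH3OH+) = Kw/Kb = 1.0e-14 / 1.1 x 10^-8 = 9.09e-7.
[H^+] = sqrt(Ka x [NH3OH+]) = sqrt(9.09e-7 x 0.1669) = 0.000389 M.
pH = -log(0.000389) = 3.41.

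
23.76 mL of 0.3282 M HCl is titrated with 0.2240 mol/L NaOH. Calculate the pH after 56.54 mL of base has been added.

12.78

n(acid) = 0.3282 x 0.02376 = 0.007798 mol; n(NaOH) added = 0.2240 x 0.05654 = 0.01266 mol.
Base is in excess by 0.01266 - 0.007798 = 0.004867 mol in a total volume of 0.08030 L.
[OH^-] = 0.004867/0.08030 = 0.06061 M, so pOH = 1.22 and pH = 14.00 - 1.22 = 12.78.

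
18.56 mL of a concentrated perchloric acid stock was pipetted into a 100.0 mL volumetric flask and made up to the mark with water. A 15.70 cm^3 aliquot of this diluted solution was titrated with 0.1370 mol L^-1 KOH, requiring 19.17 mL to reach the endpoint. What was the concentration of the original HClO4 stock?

n(KOH) = 0.1370 x 0.01917 = 0.002626 mol.
n(HClO4) in the aliquot = 0.002626 mol.
[diluted HClO4] = 0.002626 / 0.01570 = 0.1673 M.
Dilution factor = 100.0/18.56 = 5.388, so [stock] = 0.1673 x 5.388 = 0.901 M.

0.901 M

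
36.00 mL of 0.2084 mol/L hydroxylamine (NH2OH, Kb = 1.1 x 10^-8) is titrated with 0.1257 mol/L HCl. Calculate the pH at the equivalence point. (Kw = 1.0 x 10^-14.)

3.57

n(NH2OH) = 0.2084 x 0.03600 = 0.007502 mol; V(HCl) at equivalence = 0.007502/0.1257 = 0.05968 L.
At equivalence the base is fully converted to NH3OH+; total volume = 0.09568 L, so [NH3OH+] = 0.007502/0.09568 = 0.07841 M.
Ka(NH3OH+) = Kw/Kb = 1.0e-14 / 1.1 x 10^-8 = 9.09e-7.
[H^+] = sqrt(Ka x [NH3OH+]) = sqrt(9.09e-7 x 0.07841) = 0.000267 M.
pH = -log(0.000267) = 3.57.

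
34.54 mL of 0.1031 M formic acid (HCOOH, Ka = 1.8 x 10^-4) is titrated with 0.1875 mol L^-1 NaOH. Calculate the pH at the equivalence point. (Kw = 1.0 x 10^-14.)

n(HCOOH) = 0.1031 x 0.03454 = 0.003561 mol; V(NaOH) at equivalence = 0.003561/0.1875 = 0.01899 L.
At equivalence all the acid is converted to HCOO-; total volume = 0.03454 + 0.01899 = 0.05353 L, so [HCOO-] = 0.003561/0.05353 = 0.06652 M.
Kb = Kw/Ka = 1.0e-14 / 1.8 x 10^-4 = 5.56e-11.
[OH^-] = sqrt(Kb x [HCOO-]) = sqrt(5.56e-11 x 0.06652) = 1.92e-6 M.
pOH = 5.72, so pH = 14.00 - 5.72 = 8.28.

8.28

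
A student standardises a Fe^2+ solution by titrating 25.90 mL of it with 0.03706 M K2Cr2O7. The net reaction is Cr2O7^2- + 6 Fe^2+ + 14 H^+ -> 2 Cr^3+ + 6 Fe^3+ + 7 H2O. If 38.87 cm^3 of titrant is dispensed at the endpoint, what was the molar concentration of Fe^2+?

0.334 M

n(K2Cr2O7) = 0.03706 x 0.03887 = 0.001441 mol.
From the balanced equation, 1 mol K2Cr2O7 reacts with 6 mol Fe^2+, so n(Fe^2+) = 0.001441 x 6/1 = 0.008643 mol.
[Fe^2+] = 0.008643 / 0.02590 L = 0.334 M.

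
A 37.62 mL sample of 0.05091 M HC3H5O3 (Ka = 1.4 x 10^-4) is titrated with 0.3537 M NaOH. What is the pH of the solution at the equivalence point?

n(HC3H5O3) = 0.05091 x 0.03762 = 0.001915 mol; V(NaOH) at equivalence = 0.001915/0.3537 = 0.005415 L.
At equivalence all the acid is converted to C3H5O3-; total volume = 0.03762 + 0.005415 = 0.04303 L, so [C3H5O3-] = 0.001915/0.04303 = 0.04450 M.
Kb = Kw/Ka = 1.0e-14 / 1.4 x 10^-4 = 7.14e-11.
[OH^-] = sqrt(Kb x [C3H5O3-]) = sqrt(7.14e-11 x 0.04450) = 1.78e-6 M.
pOH = 5.75, so pH = 14.00 - 5.75 = 8.25.

8.25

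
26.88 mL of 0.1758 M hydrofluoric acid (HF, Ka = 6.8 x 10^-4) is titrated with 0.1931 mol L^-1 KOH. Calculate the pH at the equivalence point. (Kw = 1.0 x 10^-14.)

n(HF) = 0.1758 x 0.02688 = 0.004726 mol; V(KOH) at equivalence = 0.004726/0.1931 = 0.02447 L.
At equivalence all the acid is converted to F-; total volume = 0.02688 + 0.02447 = 0.05135 L, so [F-] = 0.004726/0.05135 = 0.09202 M.
Kb = Kw/Ka = 1.0e-14 / 6.8 x 10^-4 = 1.47e-11.
[OH^-] = sqrt(Kb x [F-]) = sqrt(1.47e-11 x 0.09202) = 1.16e-6 M.
pOH = 5.93, so pH = 14.00 - 5.93 = 8.07.

8.07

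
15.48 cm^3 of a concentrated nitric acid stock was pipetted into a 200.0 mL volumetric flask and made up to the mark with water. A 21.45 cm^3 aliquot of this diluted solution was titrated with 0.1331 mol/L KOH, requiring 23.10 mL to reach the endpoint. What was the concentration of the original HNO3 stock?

1.85 M

n(KOH) = 0.1331 x 0.02310 = 0.003075 mol.
n(HNO3) in the aliquot = 0.003075 mol.
[diluted HNO3] = 0.003075 / 0.02145 = 0.1433 M.
Dilution factor = 200.0/15.48 = 12.92, so [stock] = 0.1433 x 12.92 = 1.85 M.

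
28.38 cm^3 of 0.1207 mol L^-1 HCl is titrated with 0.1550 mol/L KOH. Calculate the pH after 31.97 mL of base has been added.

12.40

n(acid) = 0.1207 x 0.02838 = 0.003425 mol; n(KOH) added = 0.1550 x 0.03197 = 0.004955 mol.
Base is in excess by 0.004955 - 0.003425 = 0.001530 mol in a total volume of 0.06035 L.
[OH^-] = 0.001530/0.06035 = 0.02535 M, so pOH = 1.60 and pH = 14.00 - 1.60 = 12.40.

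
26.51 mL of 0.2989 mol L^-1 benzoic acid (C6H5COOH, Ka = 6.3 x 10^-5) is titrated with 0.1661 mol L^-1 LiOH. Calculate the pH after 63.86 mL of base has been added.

12.47

n(acid) = 0.2989 x 0.02651 = 0.007924 mol; n(LiOH) added = 0.1661 x 0.06386 = 0.01061 mol.
Base is in excess by 0.01061 - 0.007924 = 0.002683 mol in a total volume of 0.09037 L.
[OH^-] = 0.002683/0.09037 = 0.02969 M, so pOH = 1.53 and pH = 14.00 - 1.53 = 12.47.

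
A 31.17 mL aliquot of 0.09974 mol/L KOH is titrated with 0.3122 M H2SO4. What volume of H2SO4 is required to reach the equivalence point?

n(KOH) = 0.09974 mol/L x 0.03117 L = 0.003109 mol.
The neutralisation is 2 KOH : 1 H2SO4, so n(H2SO4) = 0.003109 x 1/2 = 0.001554 mol.
V(H2SO4) = 0.001554 / 0.3122 = 0.004979 L = 4.98 mL.

4.98 mL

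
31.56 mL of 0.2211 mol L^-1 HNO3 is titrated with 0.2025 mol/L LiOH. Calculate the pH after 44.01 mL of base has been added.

n(acid) = 0.2211 x 0.03156 = 0.006978 mol; n(LiOH) added = 0.2025 x 0.04401 = 0.008912 mol.
Base is in excess by 0.008912 - 0.006978 = 0.001934 mol in a total volume of 0.07557 L.
[OH^-] = 0.001934/0.07557 = 0.02559 M, so pOH = 1.59 and pH = 14.00 - 1.59 = 12.41.

12.41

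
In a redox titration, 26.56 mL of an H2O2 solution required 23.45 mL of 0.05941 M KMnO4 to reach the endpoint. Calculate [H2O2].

0.131 M

n(KMnO4) = 0.05941 x 0.02345 = 0.001393 mol.
From the balanced equation, 2 mol KMnO4 reacts with 5 mol H2O2, so n(H2O2) = 0.001393 x 5/2 = 0.003483 mol.
[H2O2] = 0.003483 / 0.02656 L = 0.131 M.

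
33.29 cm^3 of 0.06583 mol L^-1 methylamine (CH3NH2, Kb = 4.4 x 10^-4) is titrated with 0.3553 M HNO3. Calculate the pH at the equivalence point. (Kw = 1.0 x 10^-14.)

5.95

n(CH3NH2) = 0.06583 x 0.03329 = 0.002191 mol; V(HNO3) at equivalence = 0.002191/0.3553 = 0.006168 L.
At equivalence the base is fully converted to CH3NH3+; total volume = 0.03946 L, so [CH3NH3+] = 0.002191/0.03946 = 0.05554 M.
Ka(CH3NH3+) = Kw/Kb = 1.0e-14 / 4.4 x 10^-4 = 2.27e-11.
[H^+] = sqrt(Ka x [CH3NH3+]) = sqrt(2.27e-11 x 0.05554) = 1.12e-6 M.
pH = -log(1.12e-6) = 5.95.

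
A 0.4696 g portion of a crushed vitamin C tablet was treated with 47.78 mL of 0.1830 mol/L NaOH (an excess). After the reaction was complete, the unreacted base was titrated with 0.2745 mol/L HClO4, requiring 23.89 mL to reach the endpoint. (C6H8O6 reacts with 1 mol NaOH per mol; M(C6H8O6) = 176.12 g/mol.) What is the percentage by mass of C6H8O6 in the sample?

Total n(NaOH) added = 0.1830 x 0.04778 = 0.008744 mol.
n(HClO4) used = 0.2745 x 0.02389 = 0.006558 mol, which equals the excess n(NaOH).
So n(NaOH) consumed by the sample = 0.008744 - 0.006558 = 0.002186 mol.
n(C6H8O6) = 0.002186 / 1 = 0.002186 mol.
mass C6H8O6 = 0.002186 x 176.12 = 0.3850 g, so %C6H8O6 = 0.3850/0.4696 x 100 = 82.0%.

82.0%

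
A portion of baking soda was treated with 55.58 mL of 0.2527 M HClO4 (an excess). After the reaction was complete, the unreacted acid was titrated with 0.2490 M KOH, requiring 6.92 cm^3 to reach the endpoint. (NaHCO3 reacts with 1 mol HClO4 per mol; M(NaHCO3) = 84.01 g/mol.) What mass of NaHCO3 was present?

Total n(HClO4) added = 0.2527 x 0.05558 = 0.01405 mol.
n(KOH) used = 0.2490 x 0.006920 = 0.001723 mol, which equals the excess n(HClO4).
So n(HClO4) consumed by the sample = 0.01405 - 0.001723 = 0.01232 mol.
n(NaHCO3) = 0.01232 / 1 = 0.01232 mol.
mass = 0.01232 mol x 84.01 g/mol = 1.04 g.

1.04 g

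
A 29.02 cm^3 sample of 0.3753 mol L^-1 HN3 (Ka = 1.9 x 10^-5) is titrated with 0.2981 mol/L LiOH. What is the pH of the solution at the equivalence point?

n(HN3) = 0.3753 x 0.02902 = 0.01089 mol; V(LiOH) at equivalence = 0.01089/0.2981 = 0.03654 L.
At equivalence all the acid is converted to N3-; total volume = 0.02902 + 0.03654 = 0.06556 L, so [N3-] = 0.01089/0.06556 = 0.1661 M.
Kb = Kw/Ka = 1.0e-14 / 1.9 x 10^-5 = 5.26e-10.
[OH^-] = sqrt(Kb x [N3-]) = sqrt(5.26e-10 x 0.1661) = 9.35e-6 M.
pOH = 5.03, so pH = 14.00 - 5.03 = 8.97.

8.97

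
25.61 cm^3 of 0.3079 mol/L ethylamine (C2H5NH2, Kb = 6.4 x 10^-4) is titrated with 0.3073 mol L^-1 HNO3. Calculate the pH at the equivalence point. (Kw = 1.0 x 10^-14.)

n(C2H5NH2) = 0.3079 x 0.02561 = 0.007885 mol; V(HNO3) at equivalence = 0.007885/0.3073 = 0.02566 L.
At equivalence the base is fully converted to C2H5NH3+; total volume = 0.05127 L, so [C2H5NH3+] = 0.007885/0.05127 = 0.1538 M.
Ka(C2H5NH3+) = Kw/Kb = 1.0e-14 / 6.4 x 10^-4 = 1.56e-11.
[H^+] = sqrt(Ka x [C2H5NH3+]) = sqrt(1.56e-11 x 0.1538) = 1.55e-6 M.
pH = -log(1.55e-6) = 5.81.

5.81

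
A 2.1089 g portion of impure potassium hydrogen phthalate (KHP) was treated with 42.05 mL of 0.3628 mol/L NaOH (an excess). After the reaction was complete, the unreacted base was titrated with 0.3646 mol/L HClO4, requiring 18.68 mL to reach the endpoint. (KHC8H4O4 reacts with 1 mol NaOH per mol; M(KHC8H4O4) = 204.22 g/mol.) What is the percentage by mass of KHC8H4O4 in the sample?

81.8%

Total n(NaOH) added = 0.3628 x 0.04205 = 0.01526 mol.
n(HClO4) used = 0.3646 x 0.01868 = 0.006811 mol, which equals the excess n(NaOH).
So n(NaOH) consumed by the sample = 0.01526 - 0.006811 = 0.008445 mol.
n(KHC8H4O4) = 0.008445 / 1 = 0.008445 mol.
mass KHC8H4O4 = 0.008445 x 204.22 = 1.725 g, so %KHC8H4O4 = 1.725/2.1089 x 100 = 81.8%.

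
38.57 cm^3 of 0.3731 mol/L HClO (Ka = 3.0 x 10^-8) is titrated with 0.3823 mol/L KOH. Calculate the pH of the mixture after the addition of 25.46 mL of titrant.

Initial n(HClO) = 0.3731 x 0.03857 = 0.01439 mol.
n(KOH) added = 0.3823 x 0.02546 = 0.009733 mol, converting that many moles of HClO to ClO-.
Remaining n(HClO) = 0.004657 mol; n(ClO-) = 0.009733 mol.
By Henderson-Hasselbalch, pH = pKa + log([A^-]/[HA]) = 7.52 + log(0.009733/0.004657) = 7.52 + (+0.32) = 7.84.

7.84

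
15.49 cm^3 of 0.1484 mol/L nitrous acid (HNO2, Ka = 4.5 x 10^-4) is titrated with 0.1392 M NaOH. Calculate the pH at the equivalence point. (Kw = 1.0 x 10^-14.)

8.10

n(HNO2) = 0.1484 x 0.01549 = 0.002299 mol; V(NaOH) at equivalence = 0.002299/0.1392 = 0.01651 L.
At equivalence all the acid is converted to NO2-; total volume = 0.01549 + 0.01651 = 0.03200 L, so [NO2-] = 0.002299/0.03200 = 0.07183 M.
Kb = Kw/Ka = 1.0e-14 / 4.5 x 10^-4 = 2.22e-11.
[OH^-] = sqrt(Kb x [NO2-]) = sqrt(2.22e-11 x 0.07183) = 1.26e-6 M.
pOH = 5.90, so pH = 14.00 - 5.90 = 8.10.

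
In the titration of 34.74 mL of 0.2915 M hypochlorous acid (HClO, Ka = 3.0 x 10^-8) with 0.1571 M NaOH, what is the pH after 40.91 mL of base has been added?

Initial n(HClO) = 0.2915 x 0.03474 = 0.01013 mol.
n(NaOH) added = 0.1571 x 0.04091 = 0.006427 mol, converting that many moles of HClO to ClO-.
Remaining n(HClO) = 0.003700 mol; n(ClO-) = 0.006427 mol.
By Henderson-Hasselbalch, pH = pKa + log([A^-]/[HA]) = 7.52 + log(0.006427/0.003700) = 7.52 + (+0.24) = 7.76.

7.76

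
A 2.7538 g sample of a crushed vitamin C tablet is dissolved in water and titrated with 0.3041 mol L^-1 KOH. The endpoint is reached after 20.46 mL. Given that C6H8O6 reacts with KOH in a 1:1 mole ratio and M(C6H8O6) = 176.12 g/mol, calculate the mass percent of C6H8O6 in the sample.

n(KOH) = 0.3041 x 0.02046 = 0.006222 mol.
n(C6H8O6) = 0.006222 / 1 = 0.006222 mol.
mass of C6H8O6 = 0.006222 x 176.12 = 1.096 g.
% purity = 1.096 / 2.7538 x 100 = 39.8%.

39.8%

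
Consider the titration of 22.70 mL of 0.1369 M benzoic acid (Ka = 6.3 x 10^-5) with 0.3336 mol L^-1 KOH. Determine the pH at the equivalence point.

n(C6H5COOH) = 0.1369 x 0.02270 = 0.003108 mol; V(KOH) at equivalence = 0.003108/0.3336 = 0.009315 L.
At equivalence all the acid is converted to C6H5COO-; total volume = 0.02270 + 0.009315 = 0.03202 L, so [C6H5COO-] = 0.003108/0.03202 = 0.09707 M.
Kb = Kw/Ka = 1.0e-14 / 6.3 x 10^-5 = 1.59e-10.
[OH^-] = sqrt(Kb x [C6H5COO-]) = sqrt(1.59e-10 x 0.09707) = 3.93e-6 M.
pOH = 5.41, so pH = 14.00 - 5.41 = 8.59.

8.59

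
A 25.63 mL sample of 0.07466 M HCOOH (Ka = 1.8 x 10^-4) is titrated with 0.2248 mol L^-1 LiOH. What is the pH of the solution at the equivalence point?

n(HCOOH) = 0.07466 x 0.02563 = 0.001914 mol; V(LiOH) at equivalence = 0.001914/0.2248 = 0.008512 L.
At equivalence all the acid is converted to HCOO-; total volume = 0.02563 + 0.008512 = 0.03414 L, so [HCOO-] = 0.001914/0.03414 = 0.05605 M.
Kb = Kw/Ka = 1.0e-14 / 1.8 x 10^-4 = 5.56e-11.
[OH^-] = sqrt(Kb x [HCOO-]) = sqrt(5.56e-11 x 0.05605) = 1.76e-6 M.
pOH = 5.75, so pH = 14.00 - 5.75 = 8.25.

8.25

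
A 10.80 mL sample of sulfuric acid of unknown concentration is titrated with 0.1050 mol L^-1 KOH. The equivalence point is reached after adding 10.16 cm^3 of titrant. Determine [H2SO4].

0.0494 M

n(KOH) delivered = 0.1050 x 0.01016 = 0.001067 mol.
The reaction is 1 H2SO4 + 2 KOH, so n(H2SO4) = 0.001067 x 1/2 = 0.0005334 mol.
[H2SO4] = 0.0005334 mol / 0.01080 L = 0.0494 M.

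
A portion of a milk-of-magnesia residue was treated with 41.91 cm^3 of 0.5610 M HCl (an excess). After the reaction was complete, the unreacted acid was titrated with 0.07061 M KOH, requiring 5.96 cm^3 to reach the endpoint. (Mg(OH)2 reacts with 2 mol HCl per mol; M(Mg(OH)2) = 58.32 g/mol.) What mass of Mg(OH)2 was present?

Total n(HCl) added = 0.5610 x 0.04191 = 0.02351 mol.
n(KOH) used = 0.07061 x 0.005960 = 0.0004208 mol, which equals the excess n(HCl).
So n(HCl) consumed by the sample = 0.02351 - 0.0004208 = 0.02309 mol.
n(Mg(OH)2) = 0.02309 / 2 = 0.01155 mol.
mass = 0.01155 mol x 58.32 g/mol = 0.673 g.

0.673 g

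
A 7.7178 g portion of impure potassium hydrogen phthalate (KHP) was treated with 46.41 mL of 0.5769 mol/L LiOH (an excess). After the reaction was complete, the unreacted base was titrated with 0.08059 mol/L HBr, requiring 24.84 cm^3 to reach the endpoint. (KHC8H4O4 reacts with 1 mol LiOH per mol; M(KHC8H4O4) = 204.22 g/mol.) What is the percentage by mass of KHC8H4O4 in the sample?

Total n(LiOH) added = 0.5769 x 0.04641 = 0.02677 mol.
n(HBr) used = 0.08059 x 0.02484 = 0.002002 mol, which equals the excess n(LiOH).
So n(LiOH) consumed by the sample = 0.02677 - 0.002002 = 0.02477 mol.
n(KHC8H4O4) = 0.02477 / 1 = 0.02477 mol.
mass KHC8H4O4 = 0.02477 x 204.22 = 5.059 g, so %KHC8H4O4 = 5.059/7.7178 x 100 = 65.5%.

65.5%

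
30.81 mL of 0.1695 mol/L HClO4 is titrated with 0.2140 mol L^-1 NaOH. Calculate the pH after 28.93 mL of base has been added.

n(acid) = 0.1695 x 0.03081 = 0.005222 mol; n(NaOH) added = 0.2140 x 0.02893 = 0.006191 mol.
Base is in excess by 0.006191 - 0.005222 = 0.0009687 mol in a total volume of 0.05974 L.
[OH^-] = 0.0009687/0.05974 = 0.01622 M, so pOH = 1.79 and pH = 14.00 - 1.79 = 12.21.

12.21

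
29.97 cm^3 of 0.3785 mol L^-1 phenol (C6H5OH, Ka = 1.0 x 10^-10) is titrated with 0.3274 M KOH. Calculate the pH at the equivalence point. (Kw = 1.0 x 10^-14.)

11.62

n(C6H5OH) = 0.3785 x 0.02997 = 0.01134 mol; V(KOH) at equivalence = 0.01134/0.3274 = 0.03465 L.
At equivalence all the acid is converted to C6H5O-; total volume = 0.02997 + 0.03465 = 0.06462 L, so [C6H5O-] = 0.01134/0.06462 = 0.1756 M.
Kb = Kw/Ka = 1.0e-14 / 1.0 x 10^-10 = 0.000100.
[OH^-] = sqrt(Kb x [C6H5O-]) = sqrt(0.000100 x 0.1756) = 0.00419 M.
pOH = 2.38, so pH = 14.00 - 2.38 = 11.62.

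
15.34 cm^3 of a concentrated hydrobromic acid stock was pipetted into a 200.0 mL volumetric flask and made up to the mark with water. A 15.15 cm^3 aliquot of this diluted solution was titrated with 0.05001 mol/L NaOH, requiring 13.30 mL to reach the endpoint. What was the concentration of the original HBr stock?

n(NaOH) = 0.05001 x 0.01330 = 0.0006651 mol.
n(HBr) in the aliquot = 0.0006651 mol.
[diluted HBr] = 0.0006651 / 0.01515 = 0.04390 M.
Dilution factor = 200.0/15.34 = 13.04, so [stock] = 0.04390 x 13.04 = 0.572 M.

0.572 M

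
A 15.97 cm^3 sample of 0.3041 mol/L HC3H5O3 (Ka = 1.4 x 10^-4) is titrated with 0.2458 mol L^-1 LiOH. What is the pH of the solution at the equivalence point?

8.49

n(HC3H5O3) = 0.3041 x 0.01597 = 0.004856 mol; V(LiOH) at equivalence = 0.004856/0.2458 = 0.01976 L.
At equivalence all the acid is converted to C3H5O3-; total volume = 0.01597 + 0.01976 = 0.03573 L, so [C3H5O3-] = 0.004856/0.03573 = 0.1359 M.
Kb = Kw/Ka = 1.0e-14 / 1.4 x 10^-4 = 7.14e-11.
[OH^-] = sqrt(Kb x [C3H5O3-]) = sqrt(7.14e-11 x 0.1359) = 3.12e-6 M.
pOH = 5.51, so pH = 14.00 - 5.51 = 8.49.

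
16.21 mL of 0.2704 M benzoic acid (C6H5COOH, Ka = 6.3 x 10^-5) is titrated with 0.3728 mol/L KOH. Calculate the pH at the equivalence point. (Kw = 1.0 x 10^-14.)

8.70

n(C6H5COOH) = 0.2704 x 0.01621 = 0.004383 mol; V(KOH) at equivalence = 0.004383/0.3728 = 0.01176 L.
At equivalence all the acid is converted to C6H5COO-; total volume = 0.01621 + 0.01176 = 0.02797 L, so [C6H5COO-] = 0.004383/0.02797 = 0.1567 M.
Kb = Kw/Ka = 1.0e-14 / 6.3 x 10^-5 = 1.59e-10.
[OH^-] = sqrt(Kb x [C6H5COO-]) = sqrt(1.59e-10 x 0.1567) = 4.99e-6 M.
pOH = 5.30, so pH = 14.00 - 5.30 = 8.70.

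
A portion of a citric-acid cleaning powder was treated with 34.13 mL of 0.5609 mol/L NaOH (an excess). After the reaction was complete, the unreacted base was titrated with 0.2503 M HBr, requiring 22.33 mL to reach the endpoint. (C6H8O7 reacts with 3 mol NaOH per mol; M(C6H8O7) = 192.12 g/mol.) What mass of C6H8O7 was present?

0.868 g

Total n(NaOH) added = 0.5609 x 0.03413 = 0.01914 mol.
n(HBr) used = 0.2503 x 0.02233 = 0.005589 mol, which equals the excess n(NaOH).
So n(NaOH) consumed by the sample = 0.01914 - 0.005589 = 0.01355 mol.
n(C6H8O7) = 0.01355 / 3 = 0.004518 mol.
mass = 0.004518 mol x 192.12 g/mol = 0.868 g.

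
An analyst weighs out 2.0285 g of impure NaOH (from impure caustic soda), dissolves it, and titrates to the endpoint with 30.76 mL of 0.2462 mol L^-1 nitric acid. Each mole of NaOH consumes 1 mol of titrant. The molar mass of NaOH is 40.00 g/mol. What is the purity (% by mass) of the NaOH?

14.9%

n(HNO3) = 0.2462 x 0.03076 = 0.007573 mol.
n(NaOH) = 0.007573 / 1 = 0.007573 mol.
mass of NaOH = 0.007573 x 40.00 = 0.3029 g.
% purity = 0.3029 / 2.0285 x 100 = 14.9%.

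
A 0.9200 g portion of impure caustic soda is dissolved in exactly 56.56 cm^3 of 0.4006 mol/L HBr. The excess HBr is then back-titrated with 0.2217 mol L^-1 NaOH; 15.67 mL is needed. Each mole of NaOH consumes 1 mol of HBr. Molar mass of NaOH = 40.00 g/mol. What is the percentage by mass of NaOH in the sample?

83.4%

Total n(HBr) added = 0.4006 x 0.05656 = 0.02266 mol.
n(NaOH) used = 0.2217 x 0.01567 = 0.003474 mol, which equals the excess n(HBr).
So n(HBr) consumed by the sample = 0.02266 - 0.003474 = 0.01918 mol.
n(NaOH) = 0.01918 / 1 = 0.01918 mol.
mass NaOH = 0.01918 x 40.00 = 0.7674 g, so %NaOH = 0.7674/0.9200 x 100 = 83.4%.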